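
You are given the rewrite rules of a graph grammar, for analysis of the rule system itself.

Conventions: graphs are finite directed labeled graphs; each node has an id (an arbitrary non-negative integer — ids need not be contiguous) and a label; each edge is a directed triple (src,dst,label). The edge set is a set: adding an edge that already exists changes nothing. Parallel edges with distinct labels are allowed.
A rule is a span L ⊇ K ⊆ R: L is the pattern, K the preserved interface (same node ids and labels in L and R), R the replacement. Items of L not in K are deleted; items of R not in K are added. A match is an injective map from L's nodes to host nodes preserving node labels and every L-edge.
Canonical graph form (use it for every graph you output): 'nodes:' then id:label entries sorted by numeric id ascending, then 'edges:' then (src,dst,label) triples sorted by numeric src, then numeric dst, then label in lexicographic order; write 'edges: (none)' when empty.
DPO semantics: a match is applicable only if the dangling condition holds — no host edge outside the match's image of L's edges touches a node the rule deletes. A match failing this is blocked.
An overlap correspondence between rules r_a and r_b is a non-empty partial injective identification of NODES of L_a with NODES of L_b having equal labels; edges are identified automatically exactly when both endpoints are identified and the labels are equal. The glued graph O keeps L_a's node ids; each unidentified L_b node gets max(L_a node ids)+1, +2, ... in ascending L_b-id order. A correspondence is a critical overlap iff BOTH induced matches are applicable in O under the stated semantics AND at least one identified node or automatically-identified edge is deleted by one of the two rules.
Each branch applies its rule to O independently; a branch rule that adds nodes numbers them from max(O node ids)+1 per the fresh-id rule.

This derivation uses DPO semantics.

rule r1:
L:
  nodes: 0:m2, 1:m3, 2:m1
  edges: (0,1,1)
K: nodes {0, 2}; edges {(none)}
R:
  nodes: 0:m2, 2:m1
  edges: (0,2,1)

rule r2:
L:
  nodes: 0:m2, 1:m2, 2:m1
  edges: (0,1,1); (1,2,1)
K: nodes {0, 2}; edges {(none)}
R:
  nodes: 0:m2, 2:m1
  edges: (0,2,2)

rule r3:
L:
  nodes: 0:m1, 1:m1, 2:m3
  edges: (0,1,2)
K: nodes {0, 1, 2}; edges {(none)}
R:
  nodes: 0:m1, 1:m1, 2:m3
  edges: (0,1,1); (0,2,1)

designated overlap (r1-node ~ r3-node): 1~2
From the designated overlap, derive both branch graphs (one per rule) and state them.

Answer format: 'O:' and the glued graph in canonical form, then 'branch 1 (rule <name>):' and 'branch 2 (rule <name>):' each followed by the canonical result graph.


O:
nodes: 0:m2, 1:m3, 2:m1, 3:m1, 4:m1
edges: (0,1,1); (3,4,2)
branch 1 (rule r1):
nodes: 0:m2, 2:m1, 3:m1, 4:m1
edges: (0,2,1); (3,4,2)
branch 2 (rule r3):
nodes: 0:m2, 1:m3, 2:m1, 3:m1, 4:m1
edges: (0,1,1); (3,1,1); (3,4,1)


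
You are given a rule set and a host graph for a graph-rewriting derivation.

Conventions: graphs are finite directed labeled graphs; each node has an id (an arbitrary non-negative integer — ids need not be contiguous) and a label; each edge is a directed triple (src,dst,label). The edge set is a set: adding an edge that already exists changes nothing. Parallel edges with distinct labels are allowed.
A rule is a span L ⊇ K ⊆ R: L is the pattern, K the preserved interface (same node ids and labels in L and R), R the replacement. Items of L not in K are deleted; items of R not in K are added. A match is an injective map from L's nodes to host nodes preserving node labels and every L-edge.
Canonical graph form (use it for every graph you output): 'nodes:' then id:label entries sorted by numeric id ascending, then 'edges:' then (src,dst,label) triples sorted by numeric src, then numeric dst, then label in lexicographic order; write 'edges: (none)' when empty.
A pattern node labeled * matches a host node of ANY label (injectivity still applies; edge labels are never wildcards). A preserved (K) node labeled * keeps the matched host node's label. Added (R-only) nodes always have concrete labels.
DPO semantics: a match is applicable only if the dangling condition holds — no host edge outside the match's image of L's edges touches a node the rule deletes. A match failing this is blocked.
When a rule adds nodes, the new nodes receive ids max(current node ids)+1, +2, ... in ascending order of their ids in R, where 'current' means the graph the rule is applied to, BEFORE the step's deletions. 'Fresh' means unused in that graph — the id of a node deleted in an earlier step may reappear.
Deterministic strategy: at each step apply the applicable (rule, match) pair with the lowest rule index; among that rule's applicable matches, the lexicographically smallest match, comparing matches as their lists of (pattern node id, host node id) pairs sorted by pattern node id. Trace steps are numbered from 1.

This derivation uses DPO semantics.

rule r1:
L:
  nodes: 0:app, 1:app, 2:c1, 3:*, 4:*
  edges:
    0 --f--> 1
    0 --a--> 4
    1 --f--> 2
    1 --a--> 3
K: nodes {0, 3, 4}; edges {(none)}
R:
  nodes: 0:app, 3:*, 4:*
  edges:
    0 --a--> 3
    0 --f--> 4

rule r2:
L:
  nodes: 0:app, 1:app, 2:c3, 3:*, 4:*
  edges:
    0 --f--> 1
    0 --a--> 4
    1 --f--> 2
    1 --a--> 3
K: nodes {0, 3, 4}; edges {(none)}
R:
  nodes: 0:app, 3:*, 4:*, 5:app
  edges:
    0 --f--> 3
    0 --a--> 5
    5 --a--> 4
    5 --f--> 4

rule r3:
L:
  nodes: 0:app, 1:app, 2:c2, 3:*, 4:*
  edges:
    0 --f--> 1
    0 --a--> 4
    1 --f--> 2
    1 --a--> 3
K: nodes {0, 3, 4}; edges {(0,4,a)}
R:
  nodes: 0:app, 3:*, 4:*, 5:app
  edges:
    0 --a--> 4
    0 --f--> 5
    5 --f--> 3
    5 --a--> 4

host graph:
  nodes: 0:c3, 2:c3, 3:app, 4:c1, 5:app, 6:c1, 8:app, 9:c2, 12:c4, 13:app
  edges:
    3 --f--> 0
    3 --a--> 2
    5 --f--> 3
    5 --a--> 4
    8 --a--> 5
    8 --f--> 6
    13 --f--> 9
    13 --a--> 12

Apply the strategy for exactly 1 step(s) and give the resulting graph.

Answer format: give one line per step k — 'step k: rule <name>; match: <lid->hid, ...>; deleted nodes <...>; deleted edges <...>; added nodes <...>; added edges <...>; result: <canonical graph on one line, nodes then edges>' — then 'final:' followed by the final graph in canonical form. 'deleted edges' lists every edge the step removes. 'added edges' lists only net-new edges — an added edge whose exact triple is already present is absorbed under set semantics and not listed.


step 1: rule r2; match: 0->5, 1->3, 2->0, 3->2, 4->4; deleted nodes 0, 3; deleted edges (3,0,f); (3,2,a); (5,3,f); (5,4,a); added nodes 14; added edges (5,2,f); (5,14,a); (14,4,a); (14,4,f); result: nodes: 2:c3, 4:c1, 5:app, 6:c1, 8:app, 9:c2, 12:c4, 13:app, 14:app edges: (5,2,f); (5,14,a); (8,5,a); (8,6,f); (13,9,f); (13,12,a); (14,4,a); (14,4,f)
final:
nodes: 2:c3, 4:c1, 5:app, 6:c1, 8:app, 9:c2, 12:c4, 13:app, 14:app
edges: (5,2,f); (5,14,a); (8,5,a); (8,6,f); (13,9,f); (13,12,a); (14,4,a); (14,4,f)


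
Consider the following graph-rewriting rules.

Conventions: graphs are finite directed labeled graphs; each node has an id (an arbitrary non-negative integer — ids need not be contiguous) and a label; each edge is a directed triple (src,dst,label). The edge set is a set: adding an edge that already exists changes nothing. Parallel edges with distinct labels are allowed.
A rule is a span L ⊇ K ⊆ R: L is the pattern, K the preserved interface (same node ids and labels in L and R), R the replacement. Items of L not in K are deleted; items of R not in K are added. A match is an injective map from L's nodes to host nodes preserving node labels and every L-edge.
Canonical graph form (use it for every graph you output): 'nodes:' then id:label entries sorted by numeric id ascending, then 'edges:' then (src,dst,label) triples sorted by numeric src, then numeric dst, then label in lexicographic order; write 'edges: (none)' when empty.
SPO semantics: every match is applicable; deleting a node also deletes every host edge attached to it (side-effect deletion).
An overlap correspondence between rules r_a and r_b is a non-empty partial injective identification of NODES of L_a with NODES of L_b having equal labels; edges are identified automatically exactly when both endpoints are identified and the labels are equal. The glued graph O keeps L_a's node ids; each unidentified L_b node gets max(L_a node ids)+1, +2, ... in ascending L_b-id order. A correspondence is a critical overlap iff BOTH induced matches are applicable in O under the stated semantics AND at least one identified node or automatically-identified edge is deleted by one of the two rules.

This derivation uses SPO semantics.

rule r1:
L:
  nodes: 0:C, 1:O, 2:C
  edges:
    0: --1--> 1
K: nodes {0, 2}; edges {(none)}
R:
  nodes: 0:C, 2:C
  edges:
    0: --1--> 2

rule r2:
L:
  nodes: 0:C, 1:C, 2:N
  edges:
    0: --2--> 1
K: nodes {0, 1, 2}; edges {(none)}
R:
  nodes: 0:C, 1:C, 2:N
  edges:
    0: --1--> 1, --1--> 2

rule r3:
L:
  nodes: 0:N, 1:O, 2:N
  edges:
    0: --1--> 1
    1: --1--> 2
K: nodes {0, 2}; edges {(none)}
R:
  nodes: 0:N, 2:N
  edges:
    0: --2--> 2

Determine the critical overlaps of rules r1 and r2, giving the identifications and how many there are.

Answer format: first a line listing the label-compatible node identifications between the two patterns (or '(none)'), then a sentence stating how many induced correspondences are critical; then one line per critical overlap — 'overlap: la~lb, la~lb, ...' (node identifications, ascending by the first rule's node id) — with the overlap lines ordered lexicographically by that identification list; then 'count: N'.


label-compatible node identifications between L(r1) and L(r2): 0~0, 0~1, 2~0, 2~1
0 of the induced correspondences are critical overlaps of r1 and r2.
count: 0


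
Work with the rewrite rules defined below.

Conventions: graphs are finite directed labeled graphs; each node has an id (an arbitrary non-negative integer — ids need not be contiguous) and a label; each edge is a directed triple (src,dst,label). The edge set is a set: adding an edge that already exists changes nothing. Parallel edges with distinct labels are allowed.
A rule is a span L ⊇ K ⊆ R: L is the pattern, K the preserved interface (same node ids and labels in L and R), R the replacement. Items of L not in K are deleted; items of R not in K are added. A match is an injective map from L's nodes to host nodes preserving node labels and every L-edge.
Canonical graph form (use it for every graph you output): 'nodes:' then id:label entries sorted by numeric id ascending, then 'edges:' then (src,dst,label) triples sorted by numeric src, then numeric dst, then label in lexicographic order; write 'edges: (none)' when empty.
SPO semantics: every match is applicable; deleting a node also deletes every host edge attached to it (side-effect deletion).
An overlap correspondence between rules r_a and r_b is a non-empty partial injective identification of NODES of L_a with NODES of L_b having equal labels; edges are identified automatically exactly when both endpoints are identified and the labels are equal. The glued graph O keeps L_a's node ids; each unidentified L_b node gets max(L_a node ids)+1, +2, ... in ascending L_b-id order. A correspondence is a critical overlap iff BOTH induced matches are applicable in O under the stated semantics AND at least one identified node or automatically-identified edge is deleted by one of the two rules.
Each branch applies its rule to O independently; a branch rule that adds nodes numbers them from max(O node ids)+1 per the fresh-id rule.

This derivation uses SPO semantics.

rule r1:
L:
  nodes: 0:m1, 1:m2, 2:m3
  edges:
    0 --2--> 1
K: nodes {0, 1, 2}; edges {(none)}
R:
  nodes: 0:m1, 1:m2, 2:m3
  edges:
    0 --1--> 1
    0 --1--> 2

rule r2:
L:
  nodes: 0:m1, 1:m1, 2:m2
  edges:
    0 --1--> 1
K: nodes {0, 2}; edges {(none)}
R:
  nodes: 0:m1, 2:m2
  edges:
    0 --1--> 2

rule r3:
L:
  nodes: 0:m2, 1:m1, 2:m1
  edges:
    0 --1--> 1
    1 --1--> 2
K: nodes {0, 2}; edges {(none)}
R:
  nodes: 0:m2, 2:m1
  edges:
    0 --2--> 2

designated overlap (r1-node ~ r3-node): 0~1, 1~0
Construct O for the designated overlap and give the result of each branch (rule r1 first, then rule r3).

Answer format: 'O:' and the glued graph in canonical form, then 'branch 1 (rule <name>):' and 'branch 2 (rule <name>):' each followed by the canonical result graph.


O:
nodes: 0:m1, 1:m2, 2:m3, 3:m1
edges: (0,1,2); (0,3,1); (1,0,1)
branch 1 (rule r1):
nodes: 0:m1, 1:m2, 2:m3, 3:m1
edges: (0,1,1); (0,2,1); (0,3,1); (1,0,1)
branch 2 (rule r3):
nodes: 1:m2, 2:m3, 3:m1
edges: (1,3,2)


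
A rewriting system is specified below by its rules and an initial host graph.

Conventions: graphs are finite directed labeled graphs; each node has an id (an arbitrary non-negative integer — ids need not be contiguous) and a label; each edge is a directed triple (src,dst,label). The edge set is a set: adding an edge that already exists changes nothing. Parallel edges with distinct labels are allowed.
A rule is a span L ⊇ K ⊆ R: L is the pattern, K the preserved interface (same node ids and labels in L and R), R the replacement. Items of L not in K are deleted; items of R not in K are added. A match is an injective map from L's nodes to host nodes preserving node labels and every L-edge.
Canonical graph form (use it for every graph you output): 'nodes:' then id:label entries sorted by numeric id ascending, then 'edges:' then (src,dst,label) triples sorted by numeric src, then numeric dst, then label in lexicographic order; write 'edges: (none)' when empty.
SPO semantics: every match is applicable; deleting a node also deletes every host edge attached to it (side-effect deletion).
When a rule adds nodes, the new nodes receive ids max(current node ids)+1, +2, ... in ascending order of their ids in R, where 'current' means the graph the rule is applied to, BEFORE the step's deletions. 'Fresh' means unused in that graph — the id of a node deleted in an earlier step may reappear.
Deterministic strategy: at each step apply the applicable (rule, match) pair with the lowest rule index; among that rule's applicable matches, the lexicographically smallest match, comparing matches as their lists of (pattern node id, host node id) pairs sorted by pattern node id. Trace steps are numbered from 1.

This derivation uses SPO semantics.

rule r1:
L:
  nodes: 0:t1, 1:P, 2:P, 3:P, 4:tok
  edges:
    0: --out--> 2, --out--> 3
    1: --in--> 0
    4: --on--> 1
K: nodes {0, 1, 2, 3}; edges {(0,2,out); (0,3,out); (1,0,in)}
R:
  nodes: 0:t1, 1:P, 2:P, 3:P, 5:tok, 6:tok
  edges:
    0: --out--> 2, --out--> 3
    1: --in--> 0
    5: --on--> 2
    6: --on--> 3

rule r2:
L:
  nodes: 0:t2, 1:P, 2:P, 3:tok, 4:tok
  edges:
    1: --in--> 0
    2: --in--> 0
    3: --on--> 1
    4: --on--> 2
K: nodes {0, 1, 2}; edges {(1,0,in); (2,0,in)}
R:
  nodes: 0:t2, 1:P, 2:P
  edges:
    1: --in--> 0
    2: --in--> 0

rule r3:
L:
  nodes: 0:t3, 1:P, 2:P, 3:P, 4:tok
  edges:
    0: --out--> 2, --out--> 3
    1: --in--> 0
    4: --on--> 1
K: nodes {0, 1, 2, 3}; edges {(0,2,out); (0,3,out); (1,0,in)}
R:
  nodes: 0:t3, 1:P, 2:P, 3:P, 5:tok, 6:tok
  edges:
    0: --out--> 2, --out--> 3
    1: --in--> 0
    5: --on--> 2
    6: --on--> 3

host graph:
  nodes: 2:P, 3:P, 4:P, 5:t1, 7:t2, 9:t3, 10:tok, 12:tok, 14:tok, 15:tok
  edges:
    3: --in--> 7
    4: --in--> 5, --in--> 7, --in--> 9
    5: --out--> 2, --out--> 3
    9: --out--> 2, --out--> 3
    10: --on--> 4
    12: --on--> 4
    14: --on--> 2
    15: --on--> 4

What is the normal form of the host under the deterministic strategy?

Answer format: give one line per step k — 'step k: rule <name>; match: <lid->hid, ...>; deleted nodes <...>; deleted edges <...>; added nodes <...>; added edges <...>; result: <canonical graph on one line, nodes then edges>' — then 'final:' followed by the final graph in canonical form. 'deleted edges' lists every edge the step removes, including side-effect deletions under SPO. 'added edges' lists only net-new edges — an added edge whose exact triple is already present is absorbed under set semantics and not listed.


step 1: rule r1; match: 0->5, 1->4, 2->2, 3->3, 4->10; deleted nodes 10; deleted edges (10,4,on); added nodes 16, 17; added edges (16,2,on); (17,3,on); result: nodes: 2:P, 3:P, 4:P, 5:t1, 7:t2, 9:t3, 12:tok, 14:tok, 15:tok, 16:tok, 17:tok edges: (3,7,in); (4,5,in); (4,7,in); (4,9,in); (5,2,out); (5,3,out); (9,2,out); (9,3,out); (12,4,on); (14,2,on); (15,4,on); (16,2,on); (17,3,on)
step 2: rule r1; match: 0->5, 1->4, 2->2, 3->3, 4->12; deleted nodes 12; deleted edges (12,4,on); added nodes 18, 19; added edges (18,2,on); (19,3,on); result: nodes: 2:P, 3:P, 4:P, 5:t1, 7:t2, 9:t3, 14:tok, 15:tok, 16:tok, 17:tok, 18:tok, 19:tok edges: (3,7,in); (4,5,in); (4,7,in); (4,9,in); (5,2,out); (5,3,out); (9,2,out); (9,3,out); (14,2,on); (15,4,on); (16,2,on); (17,3,on); (18,2,on); (19,3,on)
step 3: rule r1; match: 0->5, 1->4, 2->2, 3->3, 4->15; deleted nodes 15; deleted edges (15,4,on); added nodes 20, 21; added edges (20,2,on); (21,3,on); result: nodes: 2:P, 3:P, 4:P, 5:t1, 7:t2, 9:t3, 14:tok, 16:tok, 17:tok, 18:tok, 19:tok, 20:tok, 21:tok edges: (3,7,in); (4,5,in); (4,7,in); (4,9,in); (5,2,out); (5,3,out); (9,2,out); (9,3,out); (14,2,on); (16,2,on); (17,3,on); (18,2,on); (19,3,on); (20,2,on); (21,3,on)
final:
nodes: 2:P, 3:P, 4:P, 5:t1, 7:t2, 9:t3, 14:tok, 16:tok, 17:tok, 18:tok, 19:tok, 20:tok, 21:tok
edges: (3,7,in); (4,5,in); (4,7,in); (4,9,in); (5,2,out); (5,3,out); (9,2,out); (9,3,out); (14,2,on); (16,2,on); (17,3,on); (18,2,on); (19,3,on); (20,2,on); (21,3,on)


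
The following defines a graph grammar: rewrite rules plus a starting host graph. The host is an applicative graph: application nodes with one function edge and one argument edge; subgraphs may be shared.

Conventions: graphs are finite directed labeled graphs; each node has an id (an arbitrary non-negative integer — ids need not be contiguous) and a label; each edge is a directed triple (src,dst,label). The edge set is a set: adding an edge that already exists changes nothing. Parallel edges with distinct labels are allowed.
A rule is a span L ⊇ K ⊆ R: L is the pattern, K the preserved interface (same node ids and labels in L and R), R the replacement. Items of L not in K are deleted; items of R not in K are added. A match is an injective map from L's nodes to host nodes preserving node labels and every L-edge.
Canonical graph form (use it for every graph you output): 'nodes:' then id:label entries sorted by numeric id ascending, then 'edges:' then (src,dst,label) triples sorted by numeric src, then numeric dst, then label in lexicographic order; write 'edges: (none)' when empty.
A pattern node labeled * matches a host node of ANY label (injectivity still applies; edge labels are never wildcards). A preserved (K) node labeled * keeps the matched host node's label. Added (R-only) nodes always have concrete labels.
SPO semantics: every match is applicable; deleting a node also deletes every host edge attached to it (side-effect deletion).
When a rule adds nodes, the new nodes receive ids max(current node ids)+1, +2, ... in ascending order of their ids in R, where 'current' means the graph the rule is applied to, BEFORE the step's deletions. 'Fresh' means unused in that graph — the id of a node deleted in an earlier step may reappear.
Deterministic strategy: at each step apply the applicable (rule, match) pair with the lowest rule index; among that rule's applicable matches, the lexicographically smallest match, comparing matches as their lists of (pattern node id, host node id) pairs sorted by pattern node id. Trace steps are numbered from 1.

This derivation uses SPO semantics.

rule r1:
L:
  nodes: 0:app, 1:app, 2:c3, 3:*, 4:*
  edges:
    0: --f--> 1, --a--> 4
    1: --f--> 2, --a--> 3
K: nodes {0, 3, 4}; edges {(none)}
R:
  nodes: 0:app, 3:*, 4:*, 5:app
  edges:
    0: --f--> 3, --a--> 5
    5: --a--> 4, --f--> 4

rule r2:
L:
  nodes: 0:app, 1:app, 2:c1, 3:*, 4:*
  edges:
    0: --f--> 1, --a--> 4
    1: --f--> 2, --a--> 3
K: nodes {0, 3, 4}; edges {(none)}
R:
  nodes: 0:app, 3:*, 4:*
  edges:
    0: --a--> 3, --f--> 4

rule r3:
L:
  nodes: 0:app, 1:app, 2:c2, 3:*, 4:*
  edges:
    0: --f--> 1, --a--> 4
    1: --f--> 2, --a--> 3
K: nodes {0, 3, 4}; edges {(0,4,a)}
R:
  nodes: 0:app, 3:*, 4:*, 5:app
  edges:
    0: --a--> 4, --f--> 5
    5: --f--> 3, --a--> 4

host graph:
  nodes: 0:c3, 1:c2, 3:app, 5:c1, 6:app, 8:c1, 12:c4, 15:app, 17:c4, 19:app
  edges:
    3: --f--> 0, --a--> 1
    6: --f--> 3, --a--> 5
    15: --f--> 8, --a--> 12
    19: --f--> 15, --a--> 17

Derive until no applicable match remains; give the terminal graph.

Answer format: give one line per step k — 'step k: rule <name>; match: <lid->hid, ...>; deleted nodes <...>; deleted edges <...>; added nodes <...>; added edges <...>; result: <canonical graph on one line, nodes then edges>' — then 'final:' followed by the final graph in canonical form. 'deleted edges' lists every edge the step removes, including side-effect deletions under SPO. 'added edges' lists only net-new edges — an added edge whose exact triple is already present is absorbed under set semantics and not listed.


step 1: rule r1; match: 0->6, 1->3, 2->0, 3->1, 4->5; deleted nodes 0, 3; deleted edges (3,0,f); (3,1,a); (6,3,f); (6,5,a); added nodes 20; added edges (6,1,f); (6,20,a); (20,5,a); (20,5,f); result: nodes: 1:c2, 5:c1, 6:app, 8:c1, 12:c4, 15:app, 17:c4, 19:app, 20:app edges: (6,1,f); (6,20,a); (15,8,f); (15,12,a); (19,15,f); (19,17,a); (20,5,a); (20,5,f)
step 2: rule r2; match: 0->19, 1->15, 2->8, 3->12, 4->17; deleted nodes 8, 15; deleted edges (15,8,f); (15,12,a); (19,15,f); (19,17,a); added nodes (none); added edges (19,12,a); (19,17,f); result: nodes: 1:c2, 5:c1, 6:app, 12:c4, 17:c4, 19:app, 20:app edges: (6,1,f); (6,20,a); (19,12,a); (19,17,f); (20,5,a); (20,5,f)
final:
nodes: 1:c2, 5:c1, 6:app, 12:c4, 17:c4, 19:app, 20:app
edges: (6,1,f); (6,20,a); (19,12,a); (19,17,f); (20,5,a); (20,5,f)


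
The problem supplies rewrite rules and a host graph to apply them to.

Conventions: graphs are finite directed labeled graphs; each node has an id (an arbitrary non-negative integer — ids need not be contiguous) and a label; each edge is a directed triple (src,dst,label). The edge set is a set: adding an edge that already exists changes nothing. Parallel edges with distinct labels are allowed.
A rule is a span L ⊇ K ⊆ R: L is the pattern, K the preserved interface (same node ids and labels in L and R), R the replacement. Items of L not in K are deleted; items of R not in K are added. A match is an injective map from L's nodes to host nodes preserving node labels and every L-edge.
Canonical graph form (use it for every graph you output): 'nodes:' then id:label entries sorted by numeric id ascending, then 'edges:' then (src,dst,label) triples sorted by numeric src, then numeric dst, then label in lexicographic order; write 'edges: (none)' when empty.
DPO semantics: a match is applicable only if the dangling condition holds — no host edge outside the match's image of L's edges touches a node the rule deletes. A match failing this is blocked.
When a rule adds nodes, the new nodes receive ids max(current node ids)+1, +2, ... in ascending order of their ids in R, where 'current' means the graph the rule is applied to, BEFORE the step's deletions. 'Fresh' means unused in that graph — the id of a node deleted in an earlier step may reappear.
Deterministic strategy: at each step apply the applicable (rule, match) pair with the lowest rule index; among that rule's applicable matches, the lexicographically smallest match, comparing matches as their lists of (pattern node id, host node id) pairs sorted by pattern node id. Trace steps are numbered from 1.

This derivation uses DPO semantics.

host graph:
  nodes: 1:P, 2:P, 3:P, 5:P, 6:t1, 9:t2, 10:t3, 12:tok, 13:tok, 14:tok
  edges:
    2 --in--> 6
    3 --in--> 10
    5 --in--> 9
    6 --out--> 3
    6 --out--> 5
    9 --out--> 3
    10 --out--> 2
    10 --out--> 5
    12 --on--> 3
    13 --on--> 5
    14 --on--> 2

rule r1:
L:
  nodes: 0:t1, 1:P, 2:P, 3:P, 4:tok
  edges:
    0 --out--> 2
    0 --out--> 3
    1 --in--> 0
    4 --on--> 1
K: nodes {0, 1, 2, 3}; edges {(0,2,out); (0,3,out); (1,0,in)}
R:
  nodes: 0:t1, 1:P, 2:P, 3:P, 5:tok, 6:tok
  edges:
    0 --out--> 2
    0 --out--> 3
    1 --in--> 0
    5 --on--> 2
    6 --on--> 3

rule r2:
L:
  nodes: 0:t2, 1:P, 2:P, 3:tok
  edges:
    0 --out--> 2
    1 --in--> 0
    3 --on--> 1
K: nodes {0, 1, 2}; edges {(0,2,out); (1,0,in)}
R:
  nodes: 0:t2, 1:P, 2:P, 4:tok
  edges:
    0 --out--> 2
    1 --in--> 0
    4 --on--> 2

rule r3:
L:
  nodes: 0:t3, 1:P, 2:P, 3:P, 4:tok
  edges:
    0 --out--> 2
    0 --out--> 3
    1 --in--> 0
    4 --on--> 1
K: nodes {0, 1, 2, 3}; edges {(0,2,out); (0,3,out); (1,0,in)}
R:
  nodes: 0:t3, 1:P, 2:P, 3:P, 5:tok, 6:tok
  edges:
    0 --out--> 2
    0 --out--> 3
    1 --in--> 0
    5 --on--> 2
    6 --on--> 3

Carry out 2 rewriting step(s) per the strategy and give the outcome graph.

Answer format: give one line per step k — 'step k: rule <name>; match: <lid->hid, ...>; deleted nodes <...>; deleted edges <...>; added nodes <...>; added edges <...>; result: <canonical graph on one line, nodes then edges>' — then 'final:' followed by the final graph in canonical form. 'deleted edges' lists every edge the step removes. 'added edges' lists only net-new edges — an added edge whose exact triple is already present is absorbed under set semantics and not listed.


step 1: rule r1; match: 0->6, 1->2, 2->3, 3->5, 4->14; deleted nodes 14; deleted edges (14,2,on); added nodes 15, 16; added edges (15,3,on); (16,5,on); result: nodes: 1:P, 2:P, 3:P, 5:P, 6:t1, 9:t2, 10:t3, 12:tok, 13:tok, 15:tok, 16:tok edges: (2,6,in); (3,10,in); (5,9,in); (6,3,out); (6,5,out); (9,3,out); (10,2,out); (10,5,out); (12,3,on); (13,5,on); (15,3,on); (16,5,on)
step 2: rule r2; match: 0->9, 1->5, 2->3, 3->13; deleted nodes 13; deleted edges (13,5,on); added nodes 17; added edges (17,3,on); result: nodes: 1:P, 2:P, 3:P, 5:P, 6:t1, 9:t2, 10:t3, 12:tok, 15:tok, 16:tok, 17:tok edges: (2,6,in); (3,10,in); (5,9,in); (6,3,out); (6,5,out); (9,3,out); (10,2,out); (10,5,out); (12,3,on); (15,3,on); (16,5,on); (17,3,on)
final:
nodes: 1:P, 2:P, 3:P, 5:P, 6:t1, 9:t2, 10:t3, 12:tok, 15:tok, 16:tok, 17:tok
edges: (2,6,in); (3,10,in); (5,9,in); (6,3,out); (6,5,out); (9,3,out); (10,2,out); (10,5,out); (12,3,on); (15,3,on); (16,5,on); (17,3,on)


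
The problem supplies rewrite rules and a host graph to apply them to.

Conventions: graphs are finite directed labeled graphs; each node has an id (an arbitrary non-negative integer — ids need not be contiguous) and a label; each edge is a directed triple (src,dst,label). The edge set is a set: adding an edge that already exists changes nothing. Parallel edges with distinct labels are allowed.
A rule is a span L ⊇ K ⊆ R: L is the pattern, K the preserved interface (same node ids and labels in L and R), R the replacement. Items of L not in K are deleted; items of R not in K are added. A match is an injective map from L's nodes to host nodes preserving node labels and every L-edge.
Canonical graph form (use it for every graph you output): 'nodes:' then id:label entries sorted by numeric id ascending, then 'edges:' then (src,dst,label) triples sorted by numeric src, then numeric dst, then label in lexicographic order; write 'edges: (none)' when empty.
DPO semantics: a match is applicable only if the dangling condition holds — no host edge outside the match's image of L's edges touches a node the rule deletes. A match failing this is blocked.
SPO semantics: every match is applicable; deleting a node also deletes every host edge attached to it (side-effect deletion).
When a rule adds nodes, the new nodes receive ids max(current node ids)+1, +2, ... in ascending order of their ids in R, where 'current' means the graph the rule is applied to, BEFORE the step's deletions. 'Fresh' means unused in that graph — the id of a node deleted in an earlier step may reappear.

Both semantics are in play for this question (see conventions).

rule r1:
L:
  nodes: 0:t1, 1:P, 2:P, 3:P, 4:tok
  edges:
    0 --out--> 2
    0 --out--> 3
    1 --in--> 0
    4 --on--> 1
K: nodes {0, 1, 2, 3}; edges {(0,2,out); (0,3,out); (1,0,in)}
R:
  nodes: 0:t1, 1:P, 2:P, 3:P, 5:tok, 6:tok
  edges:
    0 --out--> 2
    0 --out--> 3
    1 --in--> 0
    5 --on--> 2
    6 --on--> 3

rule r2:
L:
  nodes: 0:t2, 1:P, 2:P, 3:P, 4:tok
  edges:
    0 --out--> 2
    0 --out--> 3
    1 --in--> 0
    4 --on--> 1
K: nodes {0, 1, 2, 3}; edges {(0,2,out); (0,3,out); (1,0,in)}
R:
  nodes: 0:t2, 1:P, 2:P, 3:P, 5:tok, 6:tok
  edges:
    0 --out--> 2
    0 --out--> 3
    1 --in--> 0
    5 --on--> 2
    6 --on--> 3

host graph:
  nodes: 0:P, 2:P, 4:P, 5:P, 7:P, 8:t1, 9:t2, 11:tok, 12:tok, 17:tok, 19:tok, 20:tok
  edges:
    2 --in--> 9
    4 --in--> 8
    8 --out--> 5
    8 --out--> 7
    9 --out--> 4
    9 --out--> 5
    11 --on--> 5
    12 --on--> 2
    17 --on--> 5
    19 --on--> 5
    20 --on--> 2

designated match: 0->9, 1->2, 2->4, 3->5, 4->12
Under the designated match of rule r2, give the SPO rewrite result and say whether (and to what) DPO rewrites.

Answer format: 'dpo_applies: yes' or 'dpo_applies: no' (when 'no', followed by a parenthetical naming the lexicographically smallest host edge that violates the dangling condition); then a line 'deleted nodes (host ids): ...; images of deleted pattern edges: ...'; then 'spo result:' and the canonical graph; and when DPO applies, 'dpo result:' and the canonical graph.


dpo_applies: yes
deleted nodes (host ids): 12; images of deleted pattern edges: (12,2,on)
spo result:
nodes: 0:P, 2:P, 4:P, 5:P, 7:P, 8:t1, 9:t2, 11:tok, 17:tok, 19:tok, 20:tok, 21:tok, 22:tok
edges: (2,9,in); (4,8,in); (8,5,out); (8,7,out); (9,4,out); (9,5,out); (11,5,on); (17,5,on); (19,5,on); (20,2,on); (21,4,on); (22,5,on)
dpo result:
nodes: 0:P, 2:P, 4:P, 5:P, 7:P, 8:t1, 9:t2, 11:tok, 17:tok, 19:tok, 20:tok, 21:tok, 22:tok
edges: (2,9,in); (4,8,in); (8,5,out); (8,7,out); (9,4,out); (9,5,out); (11,5,on); (17,5,on); (19,5,on); (20,2,on); (21,4,on); (22,5,on)


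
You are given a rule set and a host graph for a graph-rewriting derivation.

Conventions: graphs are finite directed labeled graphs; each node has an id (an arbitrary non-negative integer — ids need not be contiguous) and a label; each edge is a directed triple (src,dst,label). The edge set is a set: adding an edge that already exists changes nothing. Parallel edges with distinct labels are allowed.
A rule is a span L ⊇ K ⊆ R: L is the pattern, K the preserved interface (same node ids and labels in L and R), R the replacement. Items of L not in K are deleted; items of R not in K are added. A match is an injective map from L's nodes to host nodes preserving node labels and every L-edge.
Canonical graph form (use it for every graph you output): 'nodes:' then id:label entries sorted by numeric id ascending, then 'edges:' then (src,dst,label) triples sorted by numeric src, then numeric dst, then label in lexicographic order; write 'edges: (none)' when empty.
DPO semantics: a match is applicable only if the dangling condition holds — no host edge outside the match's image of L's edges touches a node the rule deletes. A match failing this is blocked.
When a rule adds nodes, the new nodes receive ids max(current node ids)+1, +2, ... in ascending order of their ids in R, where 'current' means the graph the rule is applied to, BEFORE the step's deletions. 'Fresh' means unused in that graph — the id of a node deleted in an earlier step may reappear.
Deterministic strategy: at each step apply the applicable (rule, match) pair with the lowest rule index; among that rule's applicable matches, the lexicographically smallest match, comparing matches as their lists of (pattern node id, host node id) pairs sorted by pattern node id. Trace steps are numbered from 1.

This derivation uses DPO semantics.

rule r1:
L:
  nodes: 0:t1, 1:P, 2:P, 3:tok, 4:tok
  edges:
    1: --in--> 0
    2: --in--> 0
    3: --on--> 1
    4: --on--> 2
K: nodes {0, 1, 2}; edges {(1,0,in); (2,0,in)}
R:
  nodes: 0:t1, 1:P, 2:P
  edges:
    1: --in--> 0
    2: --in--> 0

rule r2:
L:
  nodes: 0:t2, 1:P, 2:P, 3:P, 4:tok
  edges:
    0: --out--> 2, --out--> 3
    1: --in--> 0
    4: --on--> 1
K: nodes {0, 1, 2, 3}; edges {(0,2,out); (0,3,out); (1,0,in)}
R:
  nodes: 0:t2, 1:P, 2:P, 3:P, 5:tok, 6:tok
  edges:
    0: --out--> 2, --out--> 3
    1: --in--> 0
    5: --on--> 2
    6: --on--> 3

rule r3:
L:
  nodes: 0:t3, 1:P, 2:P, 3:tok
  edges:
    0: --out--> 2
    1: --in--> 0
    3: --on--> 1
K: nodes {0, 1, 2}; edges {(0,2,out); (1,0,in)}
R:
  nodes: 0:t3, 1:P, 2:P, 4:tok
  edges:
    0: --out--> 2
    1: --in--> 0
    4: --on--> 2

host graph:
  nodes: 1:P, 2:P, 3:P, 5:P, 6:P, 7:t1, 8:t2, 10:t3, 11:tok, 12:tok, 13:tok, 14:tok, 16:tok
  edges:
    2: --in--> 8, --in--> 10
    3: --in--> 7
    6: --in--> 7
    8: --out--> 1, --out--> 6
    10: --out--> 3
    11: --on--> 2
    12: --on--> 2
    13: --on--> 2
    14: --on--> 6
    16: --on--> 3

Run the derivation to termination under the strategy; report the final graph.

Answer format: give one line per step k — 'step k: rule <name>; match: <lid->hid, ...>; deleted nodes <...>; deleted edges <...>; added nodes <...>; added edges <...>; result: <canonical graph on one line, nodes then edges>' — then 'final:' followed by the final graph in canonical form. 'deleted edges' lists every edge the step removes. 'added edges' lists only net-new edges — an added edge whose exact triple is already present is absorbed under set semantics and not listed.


step 1: rule r1; match: 0->7, 1->3, 2->6, 3->16, 4->14; deleted nodes 14, 16; deleted edges (14,6,on); (16,3,on); added nodes (none); added edges (none); result: nodes: 1:P, 2:P, 3:P, 5:P, 6:P, 7:t1, 8:t2, 10:t3, 11:tok, 12:tok, 13:tok edges: (2,8,in); (2,10,in); (3,7,in); (6,7,in); (8,1,out); (8,6,out); (10,3,out); (11,2,on); (12,2,on); (13,2,on)
step 2: rule r2; match: 0->8, 1->2, 2->1, 3->6, 4->11; deleted nodes 11; deleted edges (11,2,on); added nodes 14, 15; added edges (14,1,on); (15,6,on); result: nodes: 1:P, 2:P, 3:P, 5:P, 6:P, 7:t1, 8:t2, 10:t3, 12:tok, 13:tok, 14:tok, 15:tok edges: (2,8,in); (2,10,in); (3,7,in); (6,7,in); (8,1,out); (8,6,out); (10,3,out); (12,2,on); (13,2,on); (14,1,on); (15,6,on)
step 3: rule r2; match: 0->8, 1->2, 2->1, 3->6, 4->12; deleted nodes 12; deleted edges (12,2,on); added nodes 16, 17; added edges (16,1,on); (17,6,on); result: nodes: 1:P, 2:P, 3:P, 5:P, 6:P, 7:t1, 8:t2, 10:t3, 13:tok, 14:tok, 15:tok, 16:tok, 17:tok edges: (2,8,in); (2,10,in); (3,7,in); (6,7,in); (8,1,out); (8,6,out); (10,3,out); (13,2,on); (14,1,on); (15,6,on); (16,1,on); (17,6,on)
step 4: rule r2; match: 0->8, 1->2, 2->1, 3->6, 4->13; deleted nodes 13; deleted edges (13,2,on); added nodes 18, 19; added edges (18,1,on); (19,6,on); result: nodes: 1:P, 2:P, 3:P, 5:P, 6:P, 7:t1, 8:t2, 10:t3, 14:tok, 15:tok, 16:tok, 17:tok, 18:tok, 19:tok edges: (2,8,in); (2,10,in); (3,7,in); (6,7,in); (8,1,out); (8,6,out); (10,3,out); (14,1,on); (15,6,on); (16,1,on); (17,6,on); (18,1,on); (19,6,on)
final:
nodes: 1:P, 2:P, 3:P, 5:P, 6:P, 7:t1, 8:t2, 10:t3, 14:tok, 15:tok, 16:tok, 17:tok, 18:tok, 19:tok
edges: (2,8,in); (2,10,in); (3,7,in); (6,7,in); (8,1,out); (8,6,out); (10,3,out); (14,1,on); (15,6,on); (16,1,on); (17,6,on); (18,1,on); (19,6,on)


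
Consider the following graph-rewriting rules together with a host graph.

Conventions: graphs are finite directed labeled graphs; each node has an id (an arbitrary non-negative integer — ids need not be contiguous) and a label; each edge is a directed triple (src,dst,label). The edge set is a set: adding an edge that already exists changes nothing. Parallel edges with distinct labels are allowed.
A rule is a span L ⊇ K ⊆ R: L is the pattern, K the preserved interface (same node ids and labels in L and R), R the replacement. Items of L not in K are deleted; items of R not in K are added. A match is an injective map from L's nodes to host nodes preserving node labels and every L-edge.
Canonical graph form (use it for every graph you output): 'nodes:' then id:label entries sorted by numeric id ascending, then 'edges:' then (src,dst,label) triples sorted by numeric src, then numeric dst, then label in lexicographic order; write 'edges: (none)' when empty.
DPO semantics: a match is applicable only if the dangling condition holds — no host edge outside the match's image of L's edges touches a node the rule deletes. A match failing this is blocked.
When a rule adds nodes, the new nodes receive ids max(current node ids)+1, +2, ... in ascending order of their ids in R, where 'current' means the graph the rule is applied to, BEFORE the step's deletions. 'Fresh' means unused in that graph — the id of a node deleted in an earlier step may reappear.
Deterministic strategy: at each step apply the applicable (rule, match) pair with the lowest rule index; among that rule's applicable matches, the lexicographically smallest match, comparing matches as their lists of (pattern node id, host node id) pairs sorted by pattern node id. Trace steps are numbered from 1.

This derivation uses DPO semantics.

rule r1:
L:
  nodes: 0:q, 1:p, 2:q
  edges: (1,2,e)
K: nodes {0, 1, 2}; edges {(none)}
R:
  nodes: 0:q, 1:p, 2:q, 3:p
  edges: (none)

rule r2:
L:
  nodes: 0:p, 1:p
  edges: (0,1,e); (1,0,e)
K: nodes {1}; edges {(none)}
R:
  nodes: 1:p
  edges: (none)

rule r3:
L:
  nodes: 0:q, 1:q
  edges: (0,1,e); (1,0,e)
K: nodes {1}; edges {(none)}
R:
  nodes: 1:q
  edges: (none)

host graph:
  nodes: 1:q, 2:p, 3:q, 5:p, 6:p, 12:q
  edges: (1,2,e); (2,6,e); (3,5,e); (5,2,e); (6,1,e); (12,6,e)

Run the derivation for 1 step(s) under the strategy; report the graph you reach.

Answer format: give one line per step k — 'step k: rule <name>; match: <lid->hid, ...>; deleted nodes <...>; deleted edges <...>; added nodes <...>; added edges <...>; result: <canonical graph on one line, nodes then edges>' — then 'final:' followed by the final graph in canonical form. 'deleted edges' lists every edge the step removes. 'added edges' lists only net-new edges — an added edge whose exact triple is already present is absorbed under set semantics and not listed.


step 1: rule r1; match: 0->3, 1->6, 2->1; deleted nodes (none); deleted edges (6,1,e); added nodes 13; added edges (none); result: nodes: 1:q, 2:p, 3:q, 5:p, 6:p, 12:q, 13:p edges: (1,2,e); (2,6,e); (3,5,e); (5,2,e); (12,6,e)
final:
nodes: 1:q, 2:p, 3:q, 5:p, 6:p, 12:q, 13:p
edges: (1,2,e); (2,6,e); (3,5,e); (5,2,e); (12,6,e)


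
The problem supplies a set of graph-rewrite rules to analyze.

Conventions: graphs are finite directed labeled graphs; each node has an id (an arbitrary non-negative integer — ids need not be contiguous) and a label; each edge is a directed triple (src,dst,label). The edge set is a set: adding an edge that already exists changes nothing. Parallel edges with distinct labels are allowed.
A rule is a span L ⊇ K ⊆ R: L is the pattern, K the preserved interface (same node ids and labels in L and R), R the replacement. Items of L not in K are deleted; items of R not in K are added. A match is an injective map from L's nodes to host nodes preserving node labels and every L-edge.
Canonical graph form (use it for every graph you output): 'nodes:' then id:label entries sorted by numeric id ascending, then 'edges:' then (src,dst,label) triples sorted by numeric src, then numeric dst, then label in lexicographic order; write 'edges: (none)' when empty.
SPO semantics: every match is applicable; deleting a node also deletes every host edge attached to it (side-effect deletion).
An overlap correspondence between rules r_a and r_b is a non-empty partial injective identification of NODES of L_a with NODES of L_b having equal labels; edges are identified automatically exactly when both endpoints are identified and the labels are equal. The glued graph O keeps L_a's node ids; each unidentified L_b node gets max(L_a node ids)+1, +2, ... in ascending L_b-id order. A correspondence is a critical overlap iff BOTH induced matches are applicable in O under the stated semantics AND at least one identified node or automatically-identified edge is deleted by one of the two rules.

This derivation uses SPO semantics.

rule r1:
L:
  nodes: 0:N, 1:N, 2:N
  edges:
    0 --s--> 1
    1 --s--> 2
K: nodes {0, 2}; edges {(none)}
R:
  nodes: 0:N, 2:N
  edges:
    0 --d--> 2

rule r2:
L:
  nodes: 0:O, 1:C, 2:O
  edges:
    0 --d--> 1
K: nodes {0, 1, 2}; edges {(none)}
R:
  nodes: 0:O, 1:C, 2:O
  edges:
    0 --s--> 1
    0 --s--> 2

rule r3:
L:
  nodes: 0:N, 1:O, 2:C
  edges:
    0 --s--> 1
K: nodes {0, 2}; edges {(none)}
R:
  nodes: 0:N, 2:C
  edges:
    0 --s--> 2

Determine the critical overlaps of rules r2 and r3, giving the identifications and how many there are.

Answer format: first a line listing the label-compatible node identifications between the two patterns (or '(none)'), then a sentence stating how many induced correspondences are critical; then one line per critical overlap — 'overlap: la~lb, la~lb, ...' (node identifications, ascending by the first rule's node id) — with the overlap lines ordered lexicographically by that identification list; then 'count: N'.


label-compatible node identifications between L(r2) and L(r3): 0~1, 1~2, 2~1
4 of the induced correspondences are critical overlaps of r2 and r3.
overlap: 0~1
overlap: 0~1, 1~2
overlap: 1~2, 2~1
overlap: 2~1
count: 4
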